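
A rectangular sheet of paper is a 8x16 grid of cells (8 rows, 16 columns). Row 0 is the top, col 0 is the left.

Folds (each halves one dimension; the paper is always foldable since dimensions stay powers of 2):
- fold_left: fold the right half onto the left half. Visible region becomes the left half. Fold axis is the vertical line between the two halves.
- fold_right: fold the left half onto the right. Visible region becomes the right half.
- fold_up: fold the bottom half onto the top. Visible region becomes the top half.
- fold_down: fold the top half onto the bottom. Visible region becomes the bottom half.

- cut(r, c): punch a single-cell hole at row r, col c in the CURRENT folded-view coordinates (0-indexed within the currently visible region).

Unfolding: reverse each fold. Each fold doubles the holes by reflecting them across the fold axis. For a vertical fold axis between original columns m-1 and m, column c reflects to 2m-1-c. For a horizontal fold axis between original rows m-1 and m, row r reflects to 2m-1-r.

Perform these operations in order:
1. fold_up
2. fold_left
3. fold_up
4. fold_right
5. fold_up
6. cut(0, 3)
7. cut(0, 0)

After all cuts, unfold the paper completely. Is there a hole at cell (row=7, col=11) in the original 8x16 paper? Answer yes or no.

Answer: yes

Derivation:
Op 1 fold_up: fold axis h@4; visible region now rows[0,4) x cols[0,16) = 4x16
Op 2 fold_left: fold axis v@8; visible region now rows[0,4) x cols[0,8) = 4x8
Op 3 fold_up: fold axis h@2; visible region now rows[0,2) x cols[0,8) = 2x8
Op 4 fold_right: fold axis v@4; visible region now rows[0,2) x cols[4,8) = 2x4
Op 5 fold_up: fold axis h@1; visible region now rows[0,1) x cols[4,8) = 1x4
Op 6 cut(0, 3): punch at orig (0,7); cuts so far [(0, 7)]; region rows[0,1) x cols[4,8) = 1x4
Op 7 cut(0, 0): punch at orig (0,4); cuts so far [(0, 4), (0, 7)]; region rows[0,1) x cols[4,8) = 1x4
Unfold 1 (reflect across h@1): 4 holes -> [(0, 4), (0, 7), (1, 4), (1, 7)]
Unfold 2 (reflect across v@4): 8 holes -> [(0, 0), (0, 3), (0, 4), (0, 7), (1, 0), (1, 3), (1, 4), (1, 7)]
Unfold 3 (reflect across h@2): 16 holes -> [(0, 0), (0, 3), (0, 4), (0, 7), (1, 0), (1, 3), (1, 4), (1, 7), (2, 0), (2, 3), (2, 4), (2, 7), (3, 0), (3, 3), (3, 4), (3, 7)]
Unfold 4 (reflect across v@8): 32 holes -> [(0, 0), (0, 3), (0, 4), (0, 7), (0, 8), (0, 11), (0, 12), (0, 15), (1, 0), (1, 3), (1, 4), (1, 7), (1, 8), (1, 11), (1, 12), (1, 15), (2, 0), (2, 3), (2, 4), (2, 7), (2, 8), (2, 11), (2, 12), (2, 15), (3, 0), (3, 3), (3, 4), (3, 7), (3, 8), (3, 11), (3, 12), (3, 15)]
Unfold 5 (reflect across h@4): 64 holes -> [(0, 0), (0, 3), (0, 4), (0, 7), (0, 8), (0, 11), (0, 12), (0, 15), (1, 0), (1, 3), (1, 4), (1, 7), (1, 8), (1, 11), (1, 12), (1, 15), (2, 0), (2, 3), (2, 4), (2, 7), (2, 8), (2, 11), (2, 12), (2, 15), (3, 0), (3, 3), (3, 4), (3, 7), (3, 8), (3, 11), (3, 12), (3, 15), (4, 0), (4, 3), (4, 4), (4, 7), (4, 8), (4, 11), (4, 12), (4, 15), (5, 0), (5, 3), (5, 4), (5, 7), (5, 8), (5, 11), (5, 12), (5, 15), (6, 0), (6, 3), (6, 4), (6, 7), (6, 8), (6, 11), (6, 12), (6, 15), (7, 0), (7, 3), (7, 4), (7, 7), (7, 8), (7, 11), (7, 12), (7, 15)]
Holes: [(0, 0), (0, 3), (0, 4), (0, 7), (0, 8), (0, 11), (0, 12), (0, 15), (1, 0), (1, 3), (1, 4), (1, 7), (1, 8), (1, 11), (1, 12), (1, 15), (2, 0), (2, 3), (2, 4), (2, 7), (2, 8), (2, 11), (2, 12), (2, 15), (3, 0), (3, 3), (3, 4), (3, 7), (3, 8), (3, 11), (3, 12), (3, 15), (4, 0), (4, 3), (4, 4), (4, 7), (4, 8), (4, 11), (4, 12), (4, 15), (5, 0), (5, 3), (5, 4), (5, 7), (5, 8), (5, 11), (5, 12), (5, 15), (6, 0), (6, 3), (6, 4), (6, 7), (6, 8), (6, 11), (6, 12), (6, 15), (7, 0), (7, 3), (7, 4), (7, 7), (7, 8), (7, 11), (7, 12), (7, 15)]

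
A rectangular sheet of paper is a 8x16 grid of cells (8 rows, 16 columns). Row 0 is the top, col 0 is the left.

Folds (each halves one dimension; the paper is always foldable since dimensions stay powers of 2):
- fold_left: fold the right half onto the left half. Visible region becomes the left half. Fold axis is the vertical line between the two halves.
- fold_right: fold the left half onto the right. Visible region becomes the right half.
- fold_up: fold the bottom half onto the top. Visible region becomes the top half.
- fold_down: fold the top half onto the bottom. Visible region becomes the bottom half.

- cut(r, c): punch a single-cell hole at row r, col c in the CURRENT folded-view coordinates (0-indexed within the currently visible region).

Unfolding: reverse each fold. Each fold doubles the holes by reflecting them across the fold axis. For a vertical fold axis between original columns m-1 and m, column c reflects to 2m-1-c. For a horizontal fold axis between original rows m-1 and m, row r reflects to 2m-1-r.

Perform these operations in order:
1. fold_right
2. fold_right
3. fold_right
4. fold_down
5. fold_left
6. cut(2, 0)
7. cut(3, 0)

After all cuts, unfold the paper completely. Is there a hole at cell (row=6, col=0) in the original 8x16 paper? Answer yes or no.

Op 1 fold_right: fold axis v@8; visible region now rows[0,8) x cols[8,16) = 8x8
Op 2 fold_right: fold axis v@12; visible region now rows[0,8) x cols[12,16) = 8x4
Op 3 fold_right: fold axis v@14; visible region now rows[0,8) x cols[14,16) = 8x2
Op 4 fold_down: fold axis h@4; visible region now rows[4,8) x cols[14,16) = 4x2
Op 5 fold_left: fold axis v@15; visible region now rows[4,8) x cols[14,15) = 4x1
Op 6 cut(2, 0): punch at orig (6,14); cuts so far [(6, 14)]; region rows[4,8) x cols[14,15) = 4x1
Op 7 cut(3, 0): punch at orig (7,14); cuts so far [(6, 14), (7, 14)]; region rows[4,8) x cols[14,15) = 4x1
Unfold 1 (reflect across v@15): 4 holes -> [(6, 14), (6, 15), (7, 14), (7, 15)]
Unfold 2 (reflect across h@4): 8 holes -> [(0, 14), (0, 15), (1, 14), (1, 15), (6, 14), (6, 15), (7, 14), (7, 15)]
Unfold 3 (reflect across v@14): 16 holes -> [(0, 12), (0, 13), (0, 14), (0, 15), (1, 12), (1, 13), (1, 14), (1, 15), (6, 12), (6, 13), (6, 14), (6, 15), (7, 12), (7, 13), (7, 14), (7, 15)]
Unfold 4 (reflect across v@12): 32 holes -> [(0, 8), (0, 9), (0, 10), (0, 11), (0, 12), (0, 13), (0, 14), (0, 15), (1, 8), (1, 9), (1, 10), (1, 11), (1, 12), (1, 13), (1, 14), (1, 15), (6, 8), (6, 9), (6, 10), (6, 11), (6, 12), (6, 13), (6, 14), (6, 15), (7, 8), (7, 9), (7, 10), (7, 11), (7, 12), (7, 13), (7, 14), (7, 15)]
Unfold 5 (reflect across v@8): 64 holes -> [(0, 0), (0, 1), (0, 2), (0, 3), (0, 4), (0, 5), (0, 6), (0, 7), (0, 8), (0, 9), (0, 10), (0, 11), (0, 12), (0, 13), (0, 14), (0, 15), (1, 0), (1, 1), (1, 2), (1, 3), (1, 4), (1, 5), (1, 6), (1, 7), (1, 8), (1, 9), (1, 10), (1, 11), (1, 12), (1, 13), (1, 14), (1, 15), (6, 0), (6, 1), (6, 2), (6, 3), (6, 4), (6, 5), (6, 6), (6, 7), (6, 8), (6, 9), (6, 10), (6, 11), (6, 12), (6, 13), (6, 14), (6, 15), (7, 0), (7, 1), (7, 2), (7, 3), (7, 4), (7, 5), (7, 6), (7, 7), (7, 8), (7, 9), (7, 10), (7, 11), (7, 12), (7, 13), (7, 14), (7, 15)]
Holes: [(0, 0), (0, 1), (0, 2), (0, 3), (0, 4), (0, 5), (0, 6), (0, 7), (0, 8), (0, 9), (0, 10), (0, 11), (0, 12), (0, 13), (0, 14), (0, 15), (1, 0), (1, 1), (1, 2), (1, 3), (1, 4), (1, 5), (1, 6), (1, 7), (1, 8), (1, 9), (1, 10), (1, 11), (1, 12), (1, 13), (1, 14), (1, 15), (6, 0), (6, 1), (6, 2), (6, 3), (6, 4), (6, 5), (6, 6), (6, 7), (6, 8), (6, 9), (6, 10), (6, 11), (6, 12), (6, 13), (6, 14), (6, 15), (7, 0), (7, 1), (7, 2), (7, 3), (7, 4), (7, 5), (7, 6), (7, 7), (7, 8), (7, 9), (7, 10), (7, 11), (7, 12), (7, 13), (7, 14), (7, 15)]

Answer: yes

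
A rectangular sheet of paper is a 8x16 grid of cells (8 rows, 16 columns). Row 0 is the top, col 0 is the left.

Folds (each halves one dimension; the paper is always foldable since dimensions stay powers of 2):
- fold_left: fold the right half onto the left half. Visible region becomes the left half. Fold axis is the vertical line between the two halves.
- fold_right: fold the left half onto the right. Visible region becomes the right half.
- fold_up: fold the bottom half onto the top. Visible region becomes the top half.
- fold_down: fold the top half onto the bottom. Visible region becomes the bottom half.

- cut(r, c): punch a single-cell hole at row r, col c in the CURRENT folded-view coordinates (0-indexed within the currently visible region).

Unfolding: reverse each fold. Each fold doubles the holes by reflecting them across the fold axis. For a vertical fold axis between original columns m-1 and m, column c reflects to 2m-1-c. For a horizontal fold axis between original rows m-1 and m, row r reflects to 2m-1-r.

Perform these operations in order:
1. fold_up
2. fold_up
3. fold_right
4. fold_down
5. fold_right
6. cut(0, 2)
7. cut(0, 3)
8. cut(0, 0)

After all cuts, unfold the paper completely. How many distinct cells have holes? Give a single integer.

Op 1 fold_up: fold axis h@4; visible region now rows[0,4) x cols[0,16) = 4x16
Op 2 fold_up: fold axis h@2; visible region now rows[0,2) x cols[0,16) = 2x16
Op 3 fold_right: fold axis v@8; visible region now rows[0,2) x cols[8,16) = 2x8
Op 4 fold_down: fold axis h@1; visible region now rows[1,2) x cols[8,16) = 1x8
Op 5 fold_right: fold axis v@12; visible region now rows[1,2) x cols[12,16) = 1x4
Op 6 cut(0, 2): punch at orig (1,14); cuts so far [(1, 14)]; region rows[1,2) x cols[12,16) = 1x4
Op 7 cut(0, 3): punch at orig (1,15); cuts so far [(1, 14), (1, 15)]; region rows[1,2) x cols[12,16) = 1x4
Op 8 cut(0, 0): punch at orig (1,12); cuts so far [(1, 12), (1, 14), (1, 15)]; region rows[1,2) x cols[12,16) = 1x4
Unfold 1 (reflect across v@12): 6 holes -> [(1, 8), (1, 9), (1, 11), (1, 12), (1, 14), (1, 15)]
Unfold 2 (reflect across h@1): 12 holes -> [(0, 8), (0, 9), (0, 11), (0, 12), (0, 14), (0, 15), (1, 8), (1, 9), (1, 11), (1, 12), (1, 14), (1, 15)]
Unfold 3 (reflect across v@8): 24 holes -> [(0, 0), (0, 1), (0, 3), (0, 4), (0, 6), (0, 7), (0, 8), (0, 9), (0, 11), (0, 12), (0, 14), (0, 15), (1, 0), (1, 1), (1, 3), (1, 4), (1, 6), (1, 7), (1, 8), (1, 9), (1, 11), (1, 12), (1, 14), (1, 15)]
Unfold 4 (reflect across h@2): 48 holes -> [(0, 0), (0, 1), (0, 3), (0, 4), (0, 6), (0, 7), (0, 8), (0, 9), (0, 11), (0, 12), (0, 14), (0, 15), (1, 0), (1, 1), (1, 3), (1, 4), (1, 6), (1, 7), (1, 8), (1, 9), (1, 11), (1, 12), (1, 14), (1, 15), (2, 0), (2, 1), (2, 3), (2, 4), (2, 6), (2, 7), (2, 8), (2, 9), (2, 11), (2, 12), (2, 14), (2, 15), (3, 0), (3, 1), (3, 3), (3, 4), (3, 6), (3, 7), (3, 8), (3, 9), (3, 11), (3, 12), (3, 14), (3, 15)]
Unfold 5 (reflect across h@4): 96 holes -> [(0, 0), (0, 1), (0, 3), (0, 4), (0, 6), (0, 7), (0, 8), (0, 9), (0, 11), (0, 12), (0, 14), (0, 15), (1, 0), (1, 1), (1, 3), (1, 4), (1, 6), (1, 7), (1, 8), (1, 9), (1, 11), (1, 12), (1, 14), (1, 15), (2, 0), (2, 1), (2, 3), (2, 4), (2, 6), (2, 7), (2, 8), (2, 9), (2, 11), (2, 12), (2, 14), (2, 15), (3, 0), (3, 1), (3, 3), (3, 4), (3, 6), (3, 7), (3, 8), (3, 9), (3, 11), (3, 12), (3, 14), (3, 15), (4, 0), (4, 1), (4, 3), (4, 4), (4, 6), (4, 7), (4, 8), (4, 9), (4, 11), (4, 12), (4, 14), (4, 15), (5, 0), (5, 1), (5, 3), (5, 4), (5, 6), (5, 7), (5, 8), (5, 9), (5, 11), (5, 12), (5, 14), (5, 15), (6, 0), (6, 1), (6, 3), (6, 4), (6, 6), (6, 7), (6, 8), (6, 9), (6, 11), (6, 12), (6, 14), (6, 15), (7, 0), (7, 1), (7, 3), (7, 4), (7, 6), (7, 7), (7, 8), (7, 9), (7, 11), (7, 12), (7, 14), (7, 15)]

Answer: 96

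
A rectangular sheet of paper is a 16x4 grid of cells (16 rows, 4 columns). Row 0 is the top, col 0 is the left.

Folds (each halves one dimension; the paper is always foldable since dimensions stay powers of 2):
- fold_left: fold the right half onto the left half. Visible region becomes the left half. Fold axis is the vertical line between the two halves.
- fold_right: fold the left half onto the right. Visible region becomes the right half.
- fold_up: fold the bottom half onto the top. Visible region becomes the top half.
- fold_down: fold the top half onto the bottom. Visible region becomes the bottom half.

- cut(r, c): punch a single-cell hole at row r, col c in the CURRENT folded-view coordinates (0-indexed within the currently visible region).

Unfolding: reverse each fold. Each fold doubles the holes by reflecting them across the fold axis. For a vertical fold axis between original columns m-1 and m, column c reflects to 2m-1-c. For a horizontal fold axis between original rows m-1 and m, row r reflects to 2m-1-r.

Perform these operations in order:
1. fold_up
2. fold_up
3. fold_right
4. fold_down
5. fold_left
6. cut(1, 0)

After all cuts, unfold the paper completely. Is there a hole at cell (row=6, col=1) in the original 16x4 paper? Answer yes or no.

Op 1 fold_up: fold axis h@8; visible region now rows[0,8) x cols[0,4) = 8x4
Op 2 fold_up: fold axis h@4; visible region now rows[0,4) x cols[0,4) = 4x4
Op 3 fold_right: fold axis v@2; visible region now rows[0,4) x cols[2,4) = 4x2
Op 4 fold_down: fold axis h@2; visible region now rows[2,4) x cols[2,4) = 2x2
Op 5 fold_left: fold axis v@3; visible region now rows[2,4) x cols[2,3) = 2x1
Op 6 cut(1, 0): punch at orig (3,2); cuts so far [(3, 2)]; region rows[2,4) x cols[2,3) = 2x1
Unfold 1 (reflect across v@3): 2 holes -> [(3, 2), (3, 3)]
Unfold 2 (reflect across h@2): 4 holes -> [(0, 2), (0, 3), (3, 2), (3, 3)]
Unfold 3 (reflect across v@2): 8 holes -> [(0, 0), (0, 1), (0, 2), (0, 3), (3, 0), (3, 1), (3, 2), (3, 3)]
Unfold 4 (reflect across h@4): 16 holes -> [(0, 0), (0, 1), (0, 2), (0, 3), (3, 0), (3, 1), (3, 2), (3, 3), (4, 0), (4, 1), (4, 2), (4, 3), (7, 0), (7, 1), (7, 2), (7, 3)]
Unfold 5 (reflect across h@8): 32 holes -> [(0, 0), (0, 1), (0, 2), (0, 3), (3, 0), (3, 1), (3, 2), (3, 3), (4, 0), (4, 1), (4, 2), (4, 3), (7, 0), (7, 1), (7, 2), (7, 3), (8, 0), (8, 1), (8, 2), (8, 3), (11, 0), (11, 1), (11, 2), (11, 3), (12, 0), (12, 1), (12, 2), (12, 3), (15, 0), (15, 1), (15, 2), (15, 3)]
Holes: [(0, 0), (0, 1), (0, 2), (0, 3), (3, 0), (3, 1), (3, 2), (3, 3), (4, 0), (4, 1), (4, 2), (4, 3), (7, 0), (7, 1), (7, 2), (7, 3), (8, 0), (8, 1), (8, 2), (8, 3), (11, 0), (11, 1), (11, 2), (11, 3), (12, 0), (12, 1), (12, 2), (12, 3), (15, 0), (15, 1), (15, 2), (15, 3)]

Answer: no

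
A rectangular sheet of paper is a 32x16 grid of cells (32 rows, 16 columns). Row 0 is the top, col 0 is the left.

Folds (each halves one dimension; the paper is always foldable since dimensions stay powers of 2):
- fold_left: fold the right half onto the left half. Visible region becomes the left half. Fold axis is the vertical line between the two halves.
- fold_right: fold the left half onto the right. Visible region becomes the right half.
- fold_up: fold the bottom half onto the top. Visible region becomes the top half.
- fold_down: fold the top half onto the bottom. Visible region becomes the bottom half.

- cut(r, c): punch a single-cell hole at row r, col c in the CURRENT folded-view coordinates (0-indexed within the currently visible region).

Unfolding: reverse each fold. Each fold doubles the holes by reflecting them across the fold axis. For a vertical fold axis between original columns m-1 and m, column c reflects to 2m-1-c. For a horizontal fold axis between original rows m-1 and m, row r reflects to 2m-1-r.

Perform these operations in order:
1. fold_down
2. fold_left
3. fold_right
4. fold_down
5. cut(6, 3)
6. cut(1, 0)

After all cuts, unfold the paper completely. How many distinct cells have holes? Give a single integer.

Answer: 32

Derivation:
Op 1 fold_down: fold axis h@16; visible region now rows[16,32) x cols[0,16) = 16x16
Op 2 fold_left: fold axis v@8; visible region now rows[16,32) x cols[0,8) = 16x8
Op 3 fold_right: fold axis v@4; visible region now rows[16,32) x cols[4,8) = 16x4
Op 4 fold_down: fold axis h@24; visible region now rows[24,32) x cols[4,8) = 8x4
Op 5 cut(6, 3): punch at orig (30,7); cuts so far [(30, 7)]; region rows[24,32) x cols[4,8) = 8x4
Op 6 cut(1, 0): punch at orig (25,4); cuts so far [(25, 4), (30, 7)]; region rows[24,32) x cols[4,8) = 8x4
Unfold 1 (reflect across h@24): 4 holes -> [(17, 7), (22, 4), (25, 4), (30, 7)]
Unfold 2 (reflect across v@4): 8 holes -> [(17, 0), (17, 7), (22, 3), (22, 4), (25, 3), (25, 4), (30, 0), (30, 7)]
Unfold 3 (reflect across v@8): 16 holes -> [(17, 0), (17, 7), (17, 8), (17, 15), (22, 3), (22, 4), (22, 11), (22, 12), (25, 3), (25, 4), (25, 11), (25, 12), (30, 0), (30, 7), (30, 8), (30, 15)]
Unfold 4 (reflect across h@16): 32 holes -> [(1, 0), (1, 7), (1, 8), (1, 15), (6, 3), (6, 4), (6, 11), (6, 12), (9, 3), (9, 4), (9, 11), (9, 12), (14, 0), (14, 7), (14, 8), (14, 15), (17, 0), (17, 7), (17, 8), (17, 15), (22, 3), (22, 4), (22, 11), (22, 12), (25, 3), (25, 4), (25, 11), (25, 12), (30, 0), (30, 7), (30, 8), (30, 15)]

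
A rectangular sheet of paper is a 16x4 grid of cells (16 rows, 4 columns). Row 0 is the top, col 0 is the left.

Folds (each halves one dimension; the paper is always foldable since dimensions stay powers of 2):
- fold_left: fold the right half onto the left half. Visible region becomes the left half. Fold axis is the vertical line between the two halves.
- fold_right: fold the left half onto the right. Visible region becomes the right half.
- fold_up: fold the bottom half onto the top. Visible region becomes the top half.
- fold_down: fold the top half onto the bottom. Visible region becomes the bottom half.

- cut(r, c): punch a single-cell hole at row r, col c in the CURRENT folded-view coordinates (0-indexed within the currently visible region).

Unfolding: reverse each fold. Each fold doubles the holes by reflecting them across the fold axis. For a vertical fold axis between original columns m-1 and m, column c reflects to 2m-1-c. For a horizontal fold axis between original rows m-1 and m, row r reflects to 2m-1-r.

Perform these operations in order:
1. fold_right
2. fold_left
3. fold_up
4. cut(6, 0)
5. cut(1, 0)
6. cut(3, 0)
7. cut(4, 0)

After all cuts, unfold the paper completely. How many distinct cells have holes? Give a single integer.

Op 1 fold_right: fold axis v@2; visible region now rows[0,16) x cols[2,4) = 16x2
Op 2 fold_left: fold axis v@3; visible region now rows[0,16) x cols[2,3) = 16x1
Op 3 fold_up: fold axis h@8; visible region now rows[0,8) x cols[2,3) = 8x1
Op 4 cut(6, 0): punch at orig (6,2); cuts so far [(6, 2)]; region rows[0,8) x cols[2,3) = 8x1
Op 5 cut(1, 0): punch at orig (1,2); cuts so far [(1, 2), (6, 2)]; region rows[0,8) x cols[2,3) = 8x1
Op 6 cut(3, 0): punch at orig (3,2); cuts so far [(1, 2), (3, 2), (6, 2)]; region rows[0,8) x cols[2,3) = 8x1
Op 7 cut(4, 0): punch at orig (4,2); cuts so far [(1, 2), (3, 2), (4, 2), (6, 2)]; region rows[0,8) x cols[2,3) = 8x1
Unfold 1 (reflect across h@8): 8 holes -> [(1, 2), (3, 2), (4, 2), (6, 2), (9, 2), (11, 2), (12, 2), (14, 2)]
Unfold 2 (reflect across v@3): 16 holes -> [(1, 2), (1, 3), (3, 2), (3, 3), (4, 2), (4, 3), (6, 2), (6, 3), (9, 2), (9, 3), (11, 2), (11, 3), (12, 2), (12, 3), (14, 2), (14, 3)]
Unfold 3 (reflect across v@2): 32 holes -> [(1, 0), (1, 1), (1, 2), (1, 3), (3, 0), (3, 1), (3, 2), (3, 3), (4, 0), (4, 1), (4, 2), (4, 3), (6, 0), (6, 1), (6, 2), (6, 3), (9, 0), (9, 1), (9, 2), (9, 3), (11, 0), (11, 1), (11, 2), (11, 3), (12, 0), (12, 1), (12, 2), (12, 3), (14, 0), (14, 1), (14, 2), (14, 3)]

Answer: 32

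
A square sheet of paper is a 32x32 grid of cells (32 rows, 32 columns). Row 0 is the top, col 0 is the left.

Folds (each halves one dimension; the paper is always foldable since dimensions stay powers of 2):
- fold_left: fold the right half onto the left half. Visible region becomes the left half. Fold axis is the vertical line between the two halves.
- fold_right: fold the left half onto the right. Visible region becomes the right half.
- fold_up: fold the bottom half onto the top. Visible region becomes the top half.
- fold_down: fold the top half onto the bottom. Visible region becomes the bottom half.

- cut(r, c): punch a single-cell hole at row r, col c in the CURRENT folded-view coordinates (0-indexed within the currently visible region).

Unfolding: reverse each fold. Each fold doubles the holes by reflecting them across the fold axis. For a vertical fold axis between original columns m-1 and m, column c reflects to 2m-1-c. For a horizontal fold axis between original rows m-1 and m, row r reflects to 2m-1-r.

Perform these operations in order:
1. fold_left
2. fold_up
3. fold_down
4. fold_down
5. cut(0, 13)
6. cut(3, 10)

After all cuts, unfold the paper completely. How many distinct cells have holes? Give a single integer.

Answer: 32

Derivation:
Op 1 fold_left: fold axis v@16; visible region now rows[0,32) x cols[0,16) = 32x16
Op 2 fold_up: fold axis h@16; visible region now rows[0,16) x cols[0,16) = 16x16
Op 3 fold_down: fold axis h@8; visible region now rows[8,16) x cols[0,16) = 8x16
Op 4 fold_down: fold axis h@12; visible region now rows[12,16) x cols[0,16) = 4x16
Op 5 cut(0, 13): punch at orig (12,13); cuts so far [(12, 13)]; region rows[12,16) x cols[0,16) = 4x16
Op 6 cut(3, 10): punch at orig (15,10); cuts so far [(12, 13), (15, 10)]; region rows[12,16) x cols[0,16) = 4x16
Unfold 1 (reflect across h@12): 4 holes -> [(8, 10), (11, 13), (12, 13), (15, 10)]
Unfold 2 (reflect across h@8): 8 holes -> [(0, 10), (3, 13), (4, 13), (7, 10), (8, 10), (11, 13), (12, 13), (15, 10)]
Unfold 3 (reflect across h@16): 16 holes -> [(0, 10), (3, 13), (4, 13), (7, 10), (8, 10), (11, 13), (12, 13), (15, 10), (16, 10), (19, 13), (20, 13), (23, 10), (24, 10), (27, 13), (28, 13), (31, 10)]
Unfold 4 (reflect across v@16): 32 holes -> [(0, 10), (0, 21), (3, 13), (3, 18), (4, 13), (4, 18), (7, 10), (7, 21), (8, 10), (8, 21), (11, 13), (11, 18), (12, 13), (12, 18), (15, 10), (15, 21), (16, 10), (16, 21), (19, 13), (19, 18), (20, 13), (20, 18), (23, 10), (23, 21), (24, 10), (24, 21), (27, 13), (27, 18), (28, 13), (28, 18), (31, 10), (31, 21)]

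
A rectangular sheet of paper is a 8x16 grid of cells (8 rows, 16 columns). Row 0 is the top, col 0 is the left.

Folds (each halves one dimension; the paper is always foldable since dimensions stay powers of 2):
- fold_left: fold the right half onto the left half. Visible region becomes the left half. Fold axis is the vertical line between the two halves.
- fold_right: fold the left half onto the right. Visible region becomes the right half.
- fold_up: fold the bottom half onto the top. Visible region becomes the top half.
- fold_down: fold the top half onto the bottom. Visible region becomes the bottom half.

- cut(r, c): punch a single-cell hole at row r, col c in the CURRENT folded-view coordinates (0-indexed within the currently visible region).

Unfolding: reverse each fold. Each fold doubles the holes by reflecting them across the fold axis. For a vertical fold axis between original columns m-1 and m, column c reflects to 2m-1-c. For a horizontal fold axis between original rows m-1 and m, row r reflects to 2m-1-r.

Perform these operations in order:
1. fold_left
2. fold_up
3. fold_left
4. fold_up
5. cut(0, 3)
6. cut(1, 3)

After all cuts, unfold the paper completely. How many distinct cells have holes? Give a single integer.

Op 1 fold_left: fold axis v@8; visible region now rows[0,8) x cols[0,8) = 8x8
Op 2 fold_up: fold axis h@4; visible region now rows[0,4) x cols[0,8) = 4x8
Op 3 fold_left: fold axis v@4; visible region now rows[0,4) x cols[0,4) = 4x4
Op 4 fold_up: fold axis h@2; visible region now rows[0,2) x cols[0,4) = 2x4
Op 5 cut(0, 3): punch at orig (0,3); cuts so far [(0, 3)]; region rows[0,2) x cols[0,4) = 2x4
Op 6 cut(1, 3): punch at orig (1,3); cuts so far [(0, 3), (1, 3)]; region rows[0,2) x cols[0,4) = 2x4
Unfold 1 (reflect across h@2): 4 holes -> [(0, 3), (1, 3), (2, 3), (3, 3)]
Unfold 2 (reflect across v@4): 8 holes -> [(0, 3), (0, 4), (1, 3), (1, 4), (2, 3), (2, 4), (3, 3), (3, 4)]
Unfold 3 (reflect across h@4): 16 holes -> [(0, 3), (0, 4), (1, 3), (1, 4), (2, 3), (2, 4), (3, 3), (3, 4), (4, 3), (4, 4), (5, 3), (5, 4), (6, 3), (6, 4), (7, 3), (7, 4)]
Unfold 4 (reflect across v@8): 32 holes -> [(0, 3), (0, 4), (0, 11), (0, 12), (1, 3), (1, 4), (1, 11), (1, 12), (2, 3), (2, 4), (2, 11), (2, 12), (3, 3), (3, 4), (3, 11), (3, 12), (4, 3), (4, 4), (4, 11), (4, 12), (5, 3), (5, 4), (5, 11), (5, 12), (6, 3), (6, 4), (6, 11), (6, 12), (7, 3), (7, 4), (7, 11), (7, 12)]

Answer: 32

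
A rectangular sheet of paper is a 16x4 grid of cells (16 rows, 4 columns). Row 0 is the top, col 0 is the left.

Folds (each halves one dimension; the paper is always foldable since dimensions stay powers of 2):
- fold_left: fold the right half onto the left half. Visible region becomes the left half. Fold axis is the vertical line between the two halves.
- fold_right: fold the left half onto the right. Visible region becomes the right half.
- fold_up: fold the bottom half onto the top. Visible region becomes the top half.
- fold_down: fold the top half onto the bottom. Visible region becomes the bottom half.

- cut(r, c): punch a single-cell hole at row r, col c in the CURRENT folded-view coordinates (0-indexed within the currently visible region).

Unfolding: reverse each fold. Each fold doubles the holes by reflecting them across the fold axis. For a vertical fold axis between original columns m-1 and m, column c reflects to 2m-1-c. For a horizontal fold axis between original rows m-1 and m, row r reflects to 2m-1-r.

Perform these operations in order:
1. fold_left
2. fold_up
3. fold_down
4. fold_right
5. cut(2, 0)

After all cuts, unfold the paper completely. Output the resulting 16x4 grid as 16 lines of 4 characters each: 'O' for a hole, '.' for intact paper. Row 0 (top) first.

Answer: ....
OOOO
....
....
....
....
OOOO
....
....
OOOO
....
....
....
....
OOOO
....

Derivation:
Op 1 fold_left: fold axis v@2; visible region now rows[0,16) x cols[0,2) = 16x2
Op 2 fold_up: fold axis h@8; visible region now rows[0,8) x cols[0,2) = 8x2
Op 3 fold_down: fold axis h@4; visible region now rows[4,8) x cols[0,2) = 4x2
Op 4 fold_right: fold axis v@1; visible region now rows[4,8) x cols[1,2) = 4x1
Op 5 cut(2, 0): punch at orig (6,1); cuts so far [(6, 1)]; region rows[4,8) x cols[1,2) = 4x1
Unfold 1 (reflect across v@1): 2 holes -> [(6, 0), (6, 1)]
Unfold 2 (reflect across h@4): 4 holes -> [(1, 0), (1, 1), (6, 0), (6, 1)]
Unfold 3 (reflect across h@8): 8 holes -> [(1, 0), (1, 1), (6, 0), (6, 1), (9, 0), (9, 1), (14, 0), (14, 1)]
Unfold 4 (reflect across v@2): 16 holes -> [(1, 0), (1, 1), (1, 2), (1, 3), (6, 0), (6, 1), (6, 2), (6, 3), (9, 0), (9, 1), (9, 2), (9, 3), (14, 0), (14, 1), (14, 2), (14, 3)]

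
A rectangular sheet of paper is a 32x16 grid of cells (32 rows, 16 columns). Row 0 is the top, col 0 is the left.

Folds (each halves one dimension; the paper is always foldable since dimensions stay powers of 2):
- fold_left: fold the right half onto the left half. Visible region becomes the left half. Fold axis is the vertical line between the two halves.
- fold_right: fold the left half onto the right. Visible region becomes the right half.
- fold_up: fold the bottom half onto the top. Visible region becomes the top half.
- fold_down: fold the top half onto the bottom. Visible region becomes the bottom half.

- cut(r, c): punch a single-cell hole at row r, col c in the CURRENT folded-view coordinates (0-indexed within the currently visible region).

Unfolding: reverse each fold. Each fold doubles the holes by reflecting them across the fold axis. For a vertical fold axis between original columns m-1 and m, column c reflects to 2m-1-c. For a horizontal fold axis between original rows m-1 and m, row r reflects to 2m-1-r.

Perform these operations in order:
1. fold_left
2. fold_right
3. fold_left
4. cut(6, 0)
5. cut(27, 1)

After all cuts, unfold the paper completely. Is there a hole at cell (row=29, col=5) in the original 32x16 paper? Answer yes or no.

Answer: no

Derivation:
Op 1 fold_left: fold axis v@8; visible region now rows[0,32) x cols[0,8) = 32x8
Op 2 fold_right: fold axis v@4; visible region now rows[0,32) x cols[4,8) = 32x4
Op 3 fold_left: fold axis v@6; visible region now rows[0,32) x cols[4,6) = 32x2
Op 4 cut(6, 0): punch at orig (6,4); cuts so far [(6, 4)]; region rows[0,32) x cols[4,6) = 32x2
Op 5 cut(27, 1): punch at orig (27,5); cuts so far [(6, 4), (27, 5)]; region rows[0,32) x cols[4,6) = 32x2
Unfold 1 (reflect across v@6): 4 holes -> [(6, 4), (6, 7), (27, 5), (27, 6)]
Unfold 2 (reflect across v@4): 8 holes -> [(6, 0), (6, 3), (6, 4), (6, 7), (27, 1), (27, 2), (27, 5), (27, 6)]
Unfold 3 (reflect across v@8): 16 holes -> [(6, 0), (6, 3), (6, 4), (6, 7), (6, 8), (6, 11), (6, 12), (6, 15), (27, 1), (27, 2), (27, 5), (27, 6), (27, 9), (27, 10), (27, 13), (27, 14)]
Holes: [(6, 0), (6, 3), (6, 4), (6, 7), (6, 8), (6, 11), (6, 12), (6, 15), (27, 1), (27, 2), (27, 5), (27, 6), (27, 9), (27, 10), (27, 13), (27, 14)]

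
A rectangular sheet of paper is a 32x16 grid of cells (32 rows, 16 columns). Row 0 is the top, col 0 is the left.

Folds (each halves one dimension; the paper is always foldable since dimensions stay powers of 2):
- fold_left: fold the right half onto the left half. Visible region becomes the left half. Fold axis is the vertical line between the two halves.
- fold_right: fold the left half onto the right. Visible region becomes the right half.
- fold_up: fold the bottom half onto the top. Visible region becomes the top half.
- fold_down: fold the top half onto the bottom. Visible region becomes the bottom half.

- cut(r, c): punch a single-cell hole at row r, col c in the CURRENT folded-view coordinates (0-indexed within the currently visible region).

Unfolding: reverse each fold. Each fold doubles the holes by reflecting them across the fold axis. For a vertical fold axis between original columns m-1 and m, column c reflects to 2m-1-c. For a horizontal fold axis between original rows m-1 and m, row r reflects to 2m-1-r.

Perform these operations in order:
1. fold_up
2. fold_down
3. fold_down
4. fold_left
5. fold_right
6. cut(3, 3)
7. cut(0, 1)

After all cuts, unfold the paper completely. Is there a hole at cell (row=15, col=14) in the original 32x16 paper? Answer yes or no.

Op 1 fold_up: fold axis h@16; visible region now rows[0,16) x cols[0,16) = 16x16
Op 2 fold_down: fold axis h@8; visible region now rows[8,16) x cols[0,16) = 8x16
Op 3 fold_down: fold axis h@12; visible region now rows[12,16) x cols[0,16) = 4x16
Op 4 fold_left: fold axis v@8; visible region now rows[12,16) x cols[0,8) = 4x8
Op 5 fold_right: fold axis v@4; visible region now rows[12,16) x cols[4,8) = 4x4
Op 6 cut(3, 3): punch at orig (15,7); cuts so far [(15, 7)]; region rows[12,16) x cols[4,8) = 4x4
Op 7 cut(0, 1): punch at orig (12,5); cuts so far [(12, 5), (15, 7)]; region rows[12,16) x cols[4,8) = 4x4
Unfold 1 (reflect across v@4): 4 holes -> [(12, 2), (12, 5), (15, 0), (15, 7)]
Unfold 2 (reflect across v@8): 8 holes -> [(12, 2), (12, 5), (12, 10), (12, 13), (15, 0), (15, 7), (15, 8), (15, 15)]
Unfold 3 (reflect across h@12): 16 holes -> [(8, 0), (8, 7), (8, 8), (8, 15), (11, 2), (11, 5), (11, 10), (11, 13), (12, 2), (12, 5), (12, 10), (12, 13), (15, 0), (15, 7), (15, 8), (15, 15)]
Unfold 4 (reflect across h@8): 32 holes -> [(0, 0), (0, 7), (0, 8), (0, 15), (3, 2), (3, 5), (3, 10), (3, 13), (4, 2), (4, 5), (4, 10), (4, 13), (7, 0), (7, 7), (7, 8), (7, 15), (8, 0), (8, 7), (8, 8), (8, 15), (11, 2), (11, 5), (11, 10), (11, 13), (12, 2), (12, 5), (12, 10), (12, 13), (15, 0), (15, 7), (15, 8), (15, 15)]
Unfold 5 (reflect across h@16): 64 holes -> [(0, 0), (0, 7), (0, 8), (0, 15), (3, 2), (3, 5), (3, 10), (3, 13), (4, 2), (4, 5), (4, 10), (4, 13), (7, 0), (7, 7), (7, 8), (7, 15), (8, 0), (8, 7), (8, 8), (8, 15), (11, 2), (11, 5), (11, 10), (11, 13), (12, 2), (12, 5), (12, 10), (12, 13), (15, 0), (15, 7), (15, 8), (15, 15), (16, 0), (16, 7), (16, 8), (16, 15), (19, 2), (19, 5), (19, 10), (19, 13), (20, 2), (20, 5), (20, 10), (20, 13), (23, 0), (23, 7), (23, 8), (23, 15), (24, 0), (24, 7), (24, 8), (24, 15), (27, 2), (27, 5), (27, 10), (27, 13), (28, 2), (28, 5), (28, 10), (28, 13), (31, 0), (31, 7), (31, 8), (31, 15)]
Holes: [(0, 0), (0, 7), (0, 8), (0, 15), (3, 2), (3, 5), (3, 10), (3, 13), (4, 2), (4, 5), (4, 10), (4, 13), (7, 0), (7, 7), (7, 8), (7, 15), (8, 0), (8, 7), (8, 8), (8, 15), (11, 2), (11, 5), (11, 10), (11, 13), (12, 2), (12, 5), (12, 10), (12, 13), (15, 0), (15, 7), (15, 8), (15, 15), (16, 0), (16, 7), (16, 8), (16, 15), (19, 2), (19, 5), (19, 10), (19, 13), (20, 2), (20, 5), (20, 10), (20, 13), (23, 0), (23, 7), (23, 8), (23, 15), (24, 0), (24, 7), (24, 8), (24, 15), (27, 2), (27, 5), (27, 10), (27, 13), (28, 2), (28, 5), (28, 10), (28, 13), (31, 0), (31, 7), (31, 8), (31, 15)]

Answer: no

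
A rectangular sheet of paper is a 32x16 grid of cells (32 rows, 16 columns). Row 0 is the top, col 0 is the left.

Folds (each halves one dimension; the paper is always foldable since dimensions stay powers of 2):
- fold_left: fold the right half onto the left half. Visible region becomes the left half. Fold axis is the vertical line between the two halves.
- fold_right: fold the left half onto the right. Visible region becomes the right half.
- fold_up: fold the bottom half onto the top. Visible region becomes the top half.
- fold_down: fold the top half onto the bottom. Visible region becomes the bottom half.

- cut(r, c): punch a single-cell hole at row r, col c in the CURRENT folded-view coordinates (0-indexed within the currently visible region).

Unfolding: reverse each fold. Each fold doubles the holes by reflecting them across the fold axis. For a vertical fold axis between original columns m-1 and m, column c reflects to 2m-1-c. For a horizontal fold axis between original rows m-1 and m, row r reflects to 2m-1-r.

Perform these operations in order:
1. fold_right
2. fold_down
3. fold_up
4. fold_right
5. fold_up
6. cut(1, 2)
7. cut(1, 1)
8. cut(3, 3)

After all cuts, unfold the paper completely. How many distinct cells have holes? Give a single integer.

Answer: 96

Derivation:
Op 1 fold_right: fold axis v@8; visible region now rows[0,32) x cols[8,16) = 32x8
Op 2 fold_down: fold axis h@16; visible region now rows[16,32) x cols[8,16) = 16x8
Op 3 fold_up: fold axis h@24; visible region now rows[16,24) x cols[8,16) = 8x8
Op 4 fold_right: fold axis v@12; visible region now rows[16,24) x cols[12,16) = 8x4
Op 5 fold_up: fold axis h@20; visible region now rows[16,20) x cols[12,16) = 4x4
Op 6 cut(1, 2): punch at orig (17,14); cuts so far [(17, 14)]; region rows[16,20) x cols[12,16) = 4x4
Op 7 cut(1, 1): punch at orig (17,13); cuts so far [(17, 13), (17, 14)]; region rows[16,20) x cols[12,16) = 4x4
Op 8 cut(3, 3): punch at orig (19,15); cuts so far [(17, 13), (17, 14), (19, 15)]; region rows[16,20) x cols[12,16) = 4x4
Unfold 1 (reflect across h@20): 6 holes -> [(17, 13), (17, 14), (19, 15), (20, 15), (22, 13), (22, 14)]
Unfold 2 (reflect across v@12): 12 holes -> [(17, 9), (17, 10), (17, 13), (17, 14), (19, 8), (19, 15), (20, 8), (20, 15), (22, 9), (22, 10), (22, 13), (22, 14)]
Unfold 3 (reflect across h@24): 24 holes -> [(17, 9), (17, 10), (17, 13), (17, 14), (19, 8), (19, 15), (20, 8), (20, 15), (22, 9), (22, 10), (22, 13), (22, 14), (25, 9), (25, 10), (25, 13), (25, 14), (27, 8), (27, 15), (28, 8), (28, 15), (30, 9), (30, 10), (30, 13), (30, 14)]
Unfold 4 (reflect across h@16): 48 holes -> [(1, 9), (1, 10), (1, 13), (1, 14), (3, 8), (3, 15), (4, 8), (4, 15), (6, 9), (6, 10), (6, 13), (6, 14), (9, 9), (9, 10), (9, 13), (9, 14), (11, 8), (11, 15), (12, 8), (12, 15), (14, 9), (14, 10), (14, 13), (14, 14), (17, 9), (17, 10), (17, 13), (17, 14), (19, 8), (19, 15), (20, 8), (20, 15), (22, 9), (22, 10), (22, 13), (22, 14), (25, 9), (25, 10), (25, 13), (25, 14), (27, 8), (27, 15), (28, 8), (28, 15), (30, 9), (30, 10), (30, 13), (30, 14)]
Unfold 5 (reflect across v@8): 96 holes -> [(1, 1), (1, 2), (1, 5), (1, 6), (1, 9), (1, 10), (1, 13), (1, 14), (3, 0), (3, 7), (3, 8), (3, 15), (4, 0), (4, 7), (4, 8), (4, 15), (6, 1), (6, 2), (6, 5), (6, 6), (6, 9), (6, 10), (6, 13), (6, 14), (9, 1), (9, 2), (9, 5), (9, 6), (9, 9), (9, 10), (9, 13), (9, 14), (11, 0), (11, 7), (11, 8), (11, 15), (12, 0), (12, 7), (12, 8), (12, 15), (14, 1), (14, 2), (14, 5), (14, 6), (14, 9), (14, 10), (14, 13), (14, 14), (17, 1), (17, 2), (17, 5), (17, 6), (17, 9), (17, 10), (17, 13), (17, 14), (19, 0), (19, 7), (19, 8), (19, 15), (20, 0), (20, 7), (20, 8), (20, 15), (22, 1), (22, 2), (22, 5), (22, 6), (22, 9), (22, 10), (22, 13), (22, 14), (25, 1), (25, 2), (25, 5), (25, 6), (25, 9), (25, 10), (25, 13), (25, 14), (27, 0), (27, 7), (27, 8), (27, 15), (28, 0), (28, 7), (28, 8), (28, 15), (30, 1), (30, 2), (30, 5), (30, 6), (30, 9), (30, 10), (30, 13), (30, 14)]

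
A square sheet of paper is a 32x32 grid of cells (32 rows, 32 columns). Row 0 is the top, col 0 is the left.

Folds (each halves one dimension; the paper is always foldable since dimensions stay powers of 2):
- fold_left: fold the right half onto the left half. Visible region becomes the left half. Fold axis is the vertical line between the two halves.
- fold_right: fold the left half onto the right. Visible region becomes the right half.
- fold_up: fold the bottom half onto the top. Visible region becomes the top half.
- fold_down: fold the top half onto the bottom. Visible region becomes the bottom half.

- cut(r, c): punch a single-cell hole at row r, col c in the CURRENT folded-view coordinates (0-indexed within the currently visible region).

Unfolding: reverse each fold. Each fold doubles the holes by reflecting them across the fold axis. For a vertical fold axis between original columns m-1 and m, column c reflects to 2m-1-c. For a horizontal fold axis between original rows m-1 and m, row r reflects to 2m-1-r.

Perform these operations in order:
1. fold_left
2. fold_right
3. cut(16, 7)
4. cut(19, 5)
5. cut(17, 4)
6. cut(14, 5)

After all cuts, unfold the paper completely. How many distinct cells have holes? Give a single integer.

Answer: 16

Derivation:
Op 1 fold_left: fold axis v@16; visible region now rows[0,32) x cols[0,16) = 32x16
Op 2 fold_right: fold axis v@8; visible region now rows[0,32) x cols[8,16) = 32x8
Op 3 cut(16, 7): punch at orig (16,15); cuts so far [(16, 15)]; region rows[0,32) x cols[8,16) = 32x8
Op 4 cut(19, 5): punch at orig (19,13); cuts so far [(16, 15), (19, 13)]; region rows[0,32) x cols[8,16) = 32x8
Op 5 cut(17, 4): punch at orig (17,12); cuts so far [(16, 15), (17, 12), (19, 13)]; region rows[0,32) x cols[8,16) = 32x8
Op 6 cut(14, 5): punch at orig (14,13); cuts so far [(14, 13), (16, 15), (17, 12), (19, 13)]; region rows[0,32) x cols[8,16) = 32x8
Unfold 1 (reflect across v@8): 8 holes -> [(14, 2), (14, 13), (16, 0), (16, 15), (17, 3), (17, 12), (19, 2), (19, 13)]
Unfold 2 (reflect across v@16): 16 holes -> [(14, 2), (14, 13), (14, 18), (14, 29), (16, 0), (16, 15), (16, 16), (16, 31), (17, 3), (17, 12), (17, 19), (17, 28), (19, 2), (19, 13), (19, 18), (19, 29)]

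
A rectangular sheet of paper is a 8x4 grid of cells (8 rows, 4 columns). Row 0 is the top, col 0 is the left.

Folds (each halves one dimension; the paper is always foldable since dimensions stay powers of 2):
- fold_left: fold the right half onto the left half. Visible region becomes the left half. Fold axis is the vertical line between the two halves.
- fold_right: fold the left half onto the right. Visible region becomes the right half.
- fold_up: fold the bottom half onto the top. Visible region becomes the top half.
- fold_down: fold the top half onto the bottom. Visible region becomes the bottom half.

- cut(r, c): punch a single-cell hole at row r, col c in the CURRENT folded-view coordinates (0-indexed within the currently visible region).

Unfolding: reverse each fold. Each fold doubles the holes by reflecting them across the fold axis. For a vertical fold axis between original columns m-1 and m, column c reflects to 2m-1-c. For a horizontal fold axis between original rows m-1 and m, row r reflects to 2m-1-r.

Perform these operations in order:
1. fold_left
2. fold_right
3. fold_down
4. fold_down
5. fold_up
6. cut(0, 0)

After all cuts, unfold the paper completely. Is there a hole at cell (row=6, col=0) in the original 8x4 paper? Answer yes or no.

Op 1 fold_left: fold axis v@2; visible region now rows[0,8) x cols[0,2) = 8x2
Op 2 fold_right: fold axis v@1; visible region now rows[0,8) x cols[1,2) = 8x1
Op 3 fold_down: fold axis h@4; visible region now rows[4,8) x cols[1,2) = 4x1
Op 4 fold_down: fold axis h@6; visible region now rows[6,8) x cols[1,2) = 2x1
Op 5 fold_up: fold axis h@7; visible region now rows[6,7) x cols[1,2) = 1x1
Op 6 cut(0, 0): punch at orig (6,1); cuts so far [(6, 1)]; region rows[6,7) x cols[1,2) = 1x1
Unfold 1 (reflect across h@7): 2 holes -> [(6, 1), (7, 1)]
Unfold 2 (reflect across h@6): 4 holes -> [(4, 1), (5, 1), (6, 1), (7, 1)]
Unfold 3 (reflect across h@4): 8 holes -> [(0, 1), (1, 1), (2, 1), (3, 1), (4, 1), (5, 1), (6, 1), (7, 1)]
Unfold 4 (reflect across v@1): 16 holes -> [(0, 0), (0, 1), (1, 0), (1, 1), (2, 0), (2, 1), (3, 0), (3, 1), (4, 0), (4, 1), (5, 0), (5, 1), (6, 0), (6, 1), (7, 0), (7, 1)]
Unfold 5 (reflect across v@2): 32 holes -> [(0, 0), (0, 1), (0, 2), (0, 3), (1, 0), (1, 1), (1, 2), (1, 3), (2, 0), (2, 1), (2, 2), (2, 3), (3, 0), (3, 1), (3, 2), (3, 3), (4, 0), (4, 1), (4, 2), (4, 3), (5, 0), (5, 1), (5, 2), (5, 3), (6, 0), (6, 1), (6, 2), (6, 3), (7, 0), (7, 1), (7, 2), (7, 3)]
Holes: [(0, 0), (0, 1), (0, 2), (0, 3), (1, 0), (1, 1), (1, 2), (1, 3), (2, 0), (2, 1), (2, 2), (2, 3), (3, 0), (3, 1), (3, 2), (3, 3), (4, 0), (4, 1), (4, 2), (4, 3), (5, 0), (5, 1), (5, 2), (5, 3), (6, 0), (6, 1), (6, 2), (6, 3), (7, 0), (7, 1), (7, 2), (7, 3)]

Answer: yes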